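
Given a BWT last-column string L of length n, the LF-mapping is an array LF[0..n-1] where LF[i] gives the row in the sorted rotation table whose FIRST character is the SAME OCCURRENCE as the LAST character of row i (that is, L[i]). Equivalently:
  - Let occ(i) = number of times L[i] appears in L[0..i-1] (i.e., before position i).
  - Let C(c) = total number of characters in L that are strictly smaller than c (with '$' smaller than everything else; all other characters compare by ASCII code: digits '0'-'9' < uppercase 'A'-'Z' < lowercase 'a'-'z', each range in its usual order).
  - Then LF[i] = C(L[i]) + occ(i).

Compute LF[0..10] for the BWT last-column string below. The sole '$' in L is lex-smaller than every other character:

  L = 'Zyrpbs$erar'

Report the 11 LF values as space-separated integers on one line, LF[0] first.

Answer: 1 10 6 5 3 9 0 4 7 2 8

Derivation:
Char counts: '$':1, 'Z':1, 'a':1, 'b':1, 'e':1, 'p':1, 'r':3, 's':1, 'y':1
C (first-col start): C('$')=0, C('Z')=1, C('a')=2, C('b')=3, C('e')=4, C('p')=5, C('r')=6, C('s')=9, C('y')=10
L[0]='Z': occ=0, LF[0]=C('Z')+0=1+0=1
L[1]='y': occ=0, LF[1]=C('y')+0=10+0=10
L[2]='r': occ=0, LF[2]=C('r')+0=6+0=6
L[3]='p': occ=0, LF[3]=C('p')+0=5+0=5
L[4]='b': occ=0, LF[4]=C('b')+0=3+0=3
L[5]='s': occ=0, LF[5]=C('s')+0=9+0=9
L[6]='$': occ=0, LF[6]=C('$')+0=0+0=0
L[7]='e': occ=0, LF[7]=C('e')+0=4+0=4
L[8]='r': occ=1, LF[8]=C('r')+1=6+1=7
L[9]='a': occ=0, LF[9]=C('a')+0=2+0=2
L[10]='r': occ=2, LF[10]=C('r')+2=6+2=8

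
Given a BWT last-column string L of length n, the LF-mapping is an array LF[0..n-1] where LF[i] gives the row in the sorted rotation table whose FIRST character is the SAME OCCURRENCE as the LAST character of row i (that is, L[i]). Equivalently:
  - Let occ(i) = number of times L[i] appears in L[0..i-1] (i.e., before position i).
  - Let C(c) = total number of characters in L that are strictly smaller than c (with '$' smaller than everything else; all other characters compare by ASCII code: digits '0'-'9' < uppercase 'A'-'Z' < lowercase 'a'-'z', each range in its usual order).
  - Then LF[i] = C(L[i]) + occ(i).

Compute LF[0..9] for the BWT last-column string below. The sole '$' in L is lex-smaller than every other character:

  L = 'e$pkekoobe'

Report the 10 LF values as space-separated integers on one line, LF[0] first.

Char counts: '$':1, 'b':1, 'e':3, 'k':2, 'o':2, 'p':1
C (first-col start): C('$')=0, C('b')=1, C('e')=2, C('k')=5, C('o')=7, C('p')=9
L[0]='e': occ=0, LF[0]=C('e')+0=2+0=2
L[1]='$': occ=0, LF[1]=C('$')+0=0+0=0
L[2]='p': occ=0, LF[2]=C('p')+0=9+0=9
L[3]='k': occ=0, LF[3]=C('k')+0=5+0=5
L[4]='e': occ=1, LF[4]=C('e')+1=2+1=3
L[5]='k': occ=1, LF[5]=C('k')+1=5+1=6
L[6]='o': occ=0, LF[6]=C('o')+0=7+0=7
L[7]='o': occ=1, LF[7]=C('o')+1=7+1=8
L[8]='b': occ=0, LF[8]=C('b')+0=1+0=1
L[9]='e': occ=2, LF[9]=C('e')+2=2+2=4

Answer: 2 0 9 5 3 6 7 8 1 4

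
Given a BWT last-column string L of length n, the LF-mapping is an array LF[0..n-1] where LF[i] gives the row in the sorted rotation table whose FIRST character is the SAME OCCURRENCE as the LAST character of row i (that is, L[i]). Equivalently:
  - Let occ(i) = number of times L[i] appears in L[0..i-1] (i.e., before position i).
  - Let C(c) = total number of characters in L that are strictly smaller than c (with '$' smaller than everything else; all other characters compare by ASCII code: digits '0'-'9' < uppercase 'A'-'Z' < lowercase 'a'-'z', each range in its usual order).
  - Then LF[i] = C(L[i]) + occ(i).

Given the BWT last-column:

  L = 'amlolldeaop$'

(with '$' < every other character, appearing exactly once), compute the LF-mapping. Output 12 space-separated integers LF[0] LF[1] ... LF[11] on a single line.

Answer: 1 8 5 9 6 7 3 4 2 10 11 0

Derivation:
Char counts: '$':1, 'a':2, 'd':1, 'e':1, 'l':3, 'm':1, 'o':2, 'p':1
C (first-col start): C('$')=0, C('a')=1, C('d')=3, C('e')=4, C('l')=5, C('m')=8, C('o')=9, C('p')=11
L[0]='a': occ=0, LF[0]=C('a')+0=1+0=1
L[1]='m': occ=0, LF[1]=C('m')+0=8+0=8
L[2]='l': occ=0, LF[2]=C('l')+0=5+0=5
L[3]='o': occ=0, LF[3]=C('o')+0=9+0=9
L[4]='l': occ=1, LF[4]=C('l')+1=5+1=6
L[5]='l': occ=2, LF[5]=C('l')+2=5+2=7
L[6]='d': occ=0, LF[6]=C('d')+0=3+0=3
L[7]='e': occ=0, LF[7]=C('e')+0=4+0=4
L[8]='a': occ=1, LF[8]=C('a')+1=1+1=2
L[9]='o': occ=1, LF[9]=C('o')+1=9+1=10
L[10]='p': occ=0, LF[10]=C('p')+0=11+0=11
L[11]='$': occ=0, LF[11]=C('$')+0=0+0=0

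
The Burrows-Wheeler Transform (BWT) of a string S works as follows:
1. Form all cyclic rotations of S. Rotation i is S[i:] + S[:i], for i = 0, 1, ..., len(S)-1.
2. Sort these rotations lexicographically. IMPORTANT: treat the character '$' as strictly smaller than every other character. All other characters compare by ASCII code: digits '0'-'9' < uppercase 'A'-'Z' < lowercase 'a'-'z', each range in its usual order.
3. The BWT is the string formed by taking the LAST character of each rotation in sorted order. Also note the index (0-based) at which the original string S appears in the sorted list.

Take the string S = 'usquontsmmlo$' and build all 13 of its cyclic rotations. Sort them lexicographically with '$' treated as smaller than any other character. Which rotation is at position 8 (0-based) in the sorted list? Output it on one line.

Answer: smmlo$usquont

Derivation:
All 13 rotations (rotation i = S[i:]+S[:i]):
  rot[0] = usquontsmmlo$
  rot[1] = squontsmmlo$u
  rot[2] = quontsmmlo$us
  rot[3] = uontsmmlo$usq
  rot[4] = ontsmmlo$usqu
  rot[5] = ntsmmlo$usquo
  rot[6] = tsmmlo$usquon
  rot[7] = smmlo$usquont
  rot[8] = mmlo$usquonts
  rot[9] = mlo$usquontsm
  rot[10] = lo$usquontsmm
  rot[11] = o$usquontsmml
  rot[12] = $usquontsmmlo
Sorted (with $ < everything):
  sorted[0] = $usquontsmmlo
  sorted[1] = lo$usquontsmm
  sorted[2] = mlo$usquontsm
  sorted[3] = mmlo$usquonts
  sorted[4] = ntsmmlo$usquo
  sorted[5] = o$usquontsmml
  sorted[6] = ontsmmlo$usqu
  sorted[7] = quontsmmlo$us
  sorted[8] = smmlo$usquont
  sorted[9] = squontsmmlo$u
  sorted[10] = tsmmlo$usquon
  sorted[11] = uontsmmlo$usq
  sorted[12] = usquontsmmlo$
sorted[8] = smmlo$usquont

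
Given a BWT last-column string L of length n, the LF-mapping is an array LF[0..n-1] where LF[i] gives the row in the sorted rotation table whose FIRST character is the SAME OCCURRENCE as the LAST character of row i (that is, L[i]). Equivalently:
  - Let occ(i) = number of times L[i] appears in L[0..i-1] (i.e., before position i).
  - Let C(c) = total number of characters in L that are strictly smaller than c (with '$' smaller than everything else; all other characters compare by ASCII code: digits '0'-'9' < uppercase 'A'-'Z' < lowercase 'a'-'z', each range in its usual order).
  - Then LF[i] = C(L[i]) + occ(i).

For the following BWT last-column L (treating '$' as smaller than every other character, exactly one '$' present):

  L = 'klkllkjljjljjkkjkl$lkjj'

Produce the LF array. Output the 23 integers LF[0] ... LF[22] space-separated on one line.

Answer: 9 16 10 17 18 11 1 19 2 3 20 4 5 12 13 6 14 21 0 22 15 7 8

Derivation:
Char counts: '$':1, 'j':8, 'k':7, 'l':7
C (first-col start): C('$')=0, C('j')=1, C('k')=9, C('l')=16
L[0]='k': occ=0, LF[0]=C('k')+0=9+0=9
L[1]='l': occ=0, LF[1]=C('l')+0=16+0=16
L[2]='k': occ=1, LF[2]=C('k')+1=9+1=10
L[3]='l': occ=1, LF[3]=C('l')+1=16+1=17
L[4]='l': occ=2, LF[4]=C('l')+2=16+2=18
L[5]='k': occ=2, LF[5]=C('k')+2=9+2=11
L[6]='j': occ=0, LF[6]=C('j')+0=1+0=1
L[7]='l': occ=3, LF[7]=C('l')+3=16+3=19
L[8]='j': occ=1, LF[8]=C('j')+1=1+1=2
L[9]='j': occ=2, LF[9]=C('j')+2=1+2=3
L[10]='l': occ=4, LF[10]=C('l')+4=16+4=20
L[11]='j': occ=3, LF[11]=C('j')+3=1+3=4
L[12]='j': occ=4, LF[12]=C('j')+4=1+4=5
L[13]='k': occ=3, LF[13]=C('k')+3=9+3=12
L[14]='k': occ=4, LF[14]=C('k')+4=9+4=13
L[15]='j': occ=5, LF[15]=C('j')+5=1+5=6
L[16]='k': occ=5, LF[16]=C('k')+5=9+5=14
L[17]='l': occ=5, LF[17]=C('l')+5=16+5=21
L[18]='$': occ=0, LF[18]=C('$')+0=0+0=0
L[19]='l': occ=6, LF[19]=C('l')+6=16+6=22
L[20]='k': occ=6, LF[20]=C('k')+6=9+6=15
L[21]='j': occ=6, LF[21]=C('j')+6=1+6=7
L[22]='j': occ=7, LF[22]=C('j')+7=1+7=8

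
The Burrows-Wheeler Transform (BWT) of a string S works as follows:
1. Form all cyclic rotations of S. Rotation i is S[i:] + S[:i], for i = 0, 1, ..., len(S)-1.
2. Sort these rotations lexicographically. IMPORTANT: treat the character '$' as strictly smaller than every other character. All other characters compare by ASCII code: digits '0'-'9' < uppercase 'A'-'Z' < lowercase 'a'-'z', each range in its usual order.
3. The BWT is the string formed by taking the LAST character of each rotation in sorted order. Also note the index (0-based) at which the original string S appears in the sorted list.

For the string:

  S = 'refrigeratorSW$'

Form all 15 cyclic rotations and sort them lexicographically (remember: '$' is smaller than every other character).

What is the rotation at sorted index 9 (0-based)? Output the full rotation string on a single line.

Answer: orSW$refrigerat

Derivation:
All 15 rotations (rotation i = S[i:]+S[:i]):
  rot[0] = refrigeratorSW$
  rot[1] = efrigeratorSW$r
  rot[2] = frigeratorSW$re
  rot[3] = rigeratorSW$ref
  rot[4] = igeratorSW$refr
  rot[5] = geratorSW$refri
  rot[6] = eratorSW$refrig
  rot[7] = ratorSW$refrige
  rot[8] = atorSW$refriger
  rot[9] = torSW$refrigera
  rot[10] = orSW$refrigerat
  rot[11] = rSW$refrigerato
  rot[12] = SW$refrigerator
  rot[13] = W$refrigeratorS
  rot[14] = $refrigeratorSW
Sorted (with $ < everything):
  sorted[0] = $refrigeratorSW
  sorted[1] = SW$refrigerator
  sorted[2] = W$refrigeratorS
  sorted[3] = atorSW$refriger
  sorted[4] = efrigeratorSW$r
  sorted[5] = eratorSW$refrig
  sorted[6] = frigeratorSW$re
  sorted[7] = geratorSW$refri
  sorted[8] = igeratorSW$refr
  sorted[9] = orSW$refrigerat
  sorted[10] = rSW$refrigerato
  sorted[11] = ratorSW$refrige
  sorted[12] = refrigeratorSW$
  sorted[13] = rigeratorSW$ref
  sorted[14] = torSW$refrigera
sorted[9] = orSW$refrigerat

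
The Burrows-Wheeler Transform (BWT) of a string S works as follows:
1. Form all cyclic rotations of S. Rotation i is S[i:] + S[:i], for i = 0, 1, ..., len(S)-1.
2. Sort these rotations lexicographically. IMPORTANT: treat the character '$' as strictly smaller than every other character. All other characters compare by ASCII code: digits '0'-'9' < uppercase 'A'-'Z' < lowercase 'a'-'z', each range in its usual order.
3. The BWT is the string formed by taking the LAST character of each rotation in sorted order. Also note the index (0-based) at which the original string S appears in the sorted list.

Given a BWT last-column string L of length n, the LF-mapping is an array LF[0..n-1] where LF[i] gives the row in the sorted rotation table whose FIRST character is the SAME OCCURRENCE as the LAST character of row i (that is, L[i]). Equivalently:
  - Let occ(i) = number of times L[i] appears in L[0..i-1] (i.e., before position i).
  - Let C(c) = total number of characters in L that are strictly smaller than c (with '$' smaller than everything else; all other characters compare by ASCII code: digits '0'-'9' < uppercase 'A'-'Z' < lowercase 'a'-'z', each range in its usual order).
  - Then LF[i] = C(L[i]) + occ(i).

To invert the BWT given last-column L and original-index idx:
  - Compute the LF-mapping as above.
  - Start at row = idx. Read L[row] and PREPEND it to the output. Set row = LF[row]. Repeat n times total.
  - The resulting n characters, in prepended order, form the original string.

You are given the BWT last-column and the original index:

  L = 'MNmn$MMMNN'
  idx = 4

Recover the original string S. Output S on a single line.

Answer: MNnMNmMNM$

Derivation:
LF mapping: 1 5 8 9 0 2 3 4 6 7
Walk LF starting at row 4, prepending L[row]:
  step 1: row=4, L[4]='$', prepend. Next row=LF[4]=0
  step 2: row=0, L[0]='M', prepend. Next row=LF[0]=1
  step 3: row=1, L[1]='N', prepend. Next row=LF[1]=5
  step 4: row=5, L[5]='M', prepend. Next row=LF[5]=2
  step 5: row=2, L[2]='m', prepend. Next row=LF[2]=8
  step 6: row=8, L[8]='N', prepend. Next row=LF[8]=6
  step 7: row=6, L[6]='M', prepend. Next row=LF[6]=3
  step 8: row=3, L[3]='n', prepend. Next row=LF[3]=9
  step 9: row=9, L[9]='N', prepend. Next row=LF[9]=7
  step 10: row=7, L[7]='M', prepend. Next row=LF[7]=4
Reversed output: MNnMNmMNM$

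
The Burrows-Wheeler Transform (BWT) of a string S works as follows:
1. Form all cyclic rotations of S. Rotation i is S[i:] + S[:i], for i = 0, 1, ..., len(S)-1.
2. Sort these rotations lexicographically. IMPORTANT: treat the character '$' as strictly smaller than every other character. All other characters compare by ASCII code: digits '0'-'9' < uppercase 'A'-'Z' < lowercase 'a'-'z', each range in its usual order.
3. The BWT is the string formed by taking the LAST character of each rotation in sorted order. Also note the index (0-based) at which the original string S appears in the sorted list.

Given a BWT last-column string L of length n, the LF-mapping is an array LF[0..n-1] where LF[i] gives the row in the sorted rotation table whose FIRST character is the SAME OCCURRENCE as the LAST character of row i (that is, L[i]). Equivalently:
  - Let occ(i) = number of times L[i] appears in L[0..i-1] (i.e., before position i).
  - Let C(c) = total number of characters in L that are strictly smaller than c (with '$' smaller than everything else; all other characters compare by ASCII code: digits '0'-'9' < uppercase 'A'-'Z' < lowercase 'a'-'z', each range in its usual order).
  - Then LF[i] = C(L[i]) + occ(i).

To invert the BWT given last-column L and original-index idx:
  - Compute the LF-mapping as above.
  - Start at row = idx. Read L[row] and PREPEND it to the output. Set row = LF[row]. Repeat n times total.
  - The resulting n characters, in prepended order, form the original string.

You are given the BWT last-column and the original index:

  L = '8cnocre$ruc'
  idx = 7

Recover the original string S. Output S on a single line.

LF mapping: 1 2 6 7 3 8 5 0 9 10 4
Walk LF starting at row 7, prepending L[row]:
  step 1: row=7, L[7]='$', prepend. Next row=LF[7]=0
  step 2: row=0, L[0]='8', prepend. Next row=LF[0]=1
  step 3: row=1, L[1]='c', prepend. Next row=LF[1]=2
  step 4: row=2, L[2]='n', prepend. Next row=LF[2]=6
  step 5: row=6, L[6]='e', prepend. Next row=LF[6]=5
  step 6: row=5, L[5]='r', prepend. Next row=LF[5]=8
  step 7: row=8, L[8]='r', prepend. Next row=LF[8]=9
  step 8: row=9, L[9]='u', prepend. Next row=LF[9]=10
  step 9: row=10, L[10]='c', prepend. Next row=LF[10]=4
  step 10: row=4, L[4]='c', prepend. Next row=LF[4]=3
  step 11: row=3, L[3]='o', prepend. Next row=LF[3]=7
Reversed output: occurrenc8$

Answer: occurrenc8$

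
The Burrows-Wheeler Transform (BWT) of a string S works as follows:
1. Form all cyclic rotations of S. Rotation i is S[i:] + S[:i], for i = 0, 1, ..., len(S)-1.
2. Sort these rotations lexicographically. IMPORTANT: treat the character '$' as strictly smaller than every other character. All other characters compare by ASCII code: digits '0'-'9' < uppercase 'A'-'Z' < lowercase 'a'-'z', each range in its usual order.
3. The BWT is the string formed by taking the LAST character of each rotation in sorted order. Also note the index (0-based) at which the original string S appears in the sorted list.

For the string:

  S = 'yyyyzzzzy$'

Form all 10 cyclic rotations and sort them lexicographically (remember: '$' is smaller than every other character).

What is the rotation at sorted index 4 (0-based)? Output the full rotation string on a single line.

Answer: yyzzzzy$yy

Derivation:
All 10 rotations (rotation i = S[i:]+S[:i]):
  rot[0] = yyyyzzzzy$
  rot[1] = yyyzzzzy$y
  rot[2] = yyzzzzy$yy
  rot[3] = yzzzzy$yyy
  rot[4] = zzzzy$yyyy
  rot[5] = zzzy$yyyyz
  rot[6] = zzy$yyyyzz
  rot[7] = zy$yyyyzzz
  rot[8] = y$yyyyzzzz
  rot[9] = $yyyyzzzzy
Sorted (with $ < everything):
  sorted[0] = $yyyyzzzzy
  sorted[1] = y$yyyyzzzz
  sorted[2] = yyyyzzzzy$
  sorted[3] = yyyzzzzy$y
  sorted[4] = yyzzzzy$yy
  sorted[5] = yzzzzy$yyy
  sorted[6] = zy$yyyyzzz
  sorted[7] = zzy$yyyyzz
  sorted[8] = zzzy$yyyyz
  sorted[9] = zzzzy$yyyy
sorted[4] = yyzzzzy$yy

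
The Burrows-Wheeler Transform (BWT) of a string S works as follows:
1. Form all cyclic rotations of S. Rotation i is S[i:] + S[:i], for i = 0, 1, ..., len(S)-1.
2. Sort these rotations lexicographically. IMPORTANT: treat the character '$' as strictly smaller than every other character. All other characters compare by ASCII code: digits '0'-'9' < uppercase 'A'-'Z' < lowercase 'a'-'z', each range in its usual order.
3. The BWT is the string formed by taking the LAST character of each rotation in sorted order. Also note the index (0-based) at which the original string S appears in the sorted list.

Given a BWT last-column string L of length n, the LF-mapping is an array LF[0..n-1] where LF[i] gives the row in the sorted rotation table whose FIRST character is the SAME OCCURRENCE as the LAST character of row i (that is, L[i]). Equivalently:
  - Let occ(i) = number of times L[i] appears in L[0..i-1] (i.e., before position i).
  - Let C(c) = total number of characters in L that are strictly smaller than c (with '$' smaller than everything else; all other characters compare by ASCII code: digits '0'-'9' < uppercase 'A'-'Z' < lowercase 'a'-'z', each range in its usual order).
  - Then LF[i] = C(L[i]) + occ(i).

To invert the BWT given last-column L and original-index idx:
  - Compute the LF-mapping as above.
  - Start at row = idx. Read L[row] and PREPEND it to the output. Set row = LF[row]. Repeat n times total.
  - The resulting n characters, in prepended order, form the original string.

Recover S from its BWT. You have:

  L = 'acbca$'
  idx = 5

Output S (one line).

LF mapping: 1 4 3 5 2 0
Walk LF starting at row 5, prepending L[row]:
  step 1: row=5, L[5]='$', prepend. Next row=LF[5]=0
  step 2: row=0, L[0]='a', prepend. Next row=LF[0]=1
  step 3: row=1, L[1]='c', prepend. Next row=LF[1]=4
  step 4: row=4, L[4]='a', prepend. Next row=LF[4]=2
  step 5: row=2, L[2]='b', prepend. Next row=LF[2]=3
  step 6: row=3, L[3]='c', prepend. Next row=LF[3]=5
Reversed output: cbaca$

Answer: cbaca$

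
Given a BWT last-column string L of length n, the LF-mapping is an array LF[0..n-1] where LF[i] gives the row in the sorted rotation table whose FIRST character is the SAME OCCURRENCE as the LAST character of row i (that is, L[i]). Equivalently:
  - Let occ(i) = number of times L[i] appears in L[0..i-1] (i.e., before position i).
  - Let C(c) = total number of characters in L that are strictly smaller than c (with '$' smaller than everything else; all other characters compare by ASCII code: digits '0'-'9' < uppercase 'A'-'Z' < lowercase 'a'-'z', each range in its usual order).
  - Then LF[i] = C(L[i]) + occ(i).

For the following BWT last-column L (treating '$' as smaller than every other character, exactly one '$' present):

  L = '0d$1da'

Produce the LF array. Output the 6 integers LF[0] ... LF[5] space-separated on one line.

Char counts: '$':1, '0':1, '1':1, 'a':1, 'd':2
C (first-col start): C('$')=0, C('0')=1, C('1')=2, C('a')=3, C('d')=4
L[0]='0': occ=0, LF[0]=C('0')+0=1+0=1
L[1]='d': occ=0, LF[1]=C('d')+0=4+0=4
L[2]='$': occ=0, LF[2]=C('$')+0=0+0=0
L[3]='1': occ=0, LF[3]=C('1')+0=2+0=2
L[4]='d': occ=1, LF[4]=C('d')+1=4+1=5
L[5]='a': occ=0, LF[5]=C('a')+0=3+0=3

Answer: 1 4 0 2 5 3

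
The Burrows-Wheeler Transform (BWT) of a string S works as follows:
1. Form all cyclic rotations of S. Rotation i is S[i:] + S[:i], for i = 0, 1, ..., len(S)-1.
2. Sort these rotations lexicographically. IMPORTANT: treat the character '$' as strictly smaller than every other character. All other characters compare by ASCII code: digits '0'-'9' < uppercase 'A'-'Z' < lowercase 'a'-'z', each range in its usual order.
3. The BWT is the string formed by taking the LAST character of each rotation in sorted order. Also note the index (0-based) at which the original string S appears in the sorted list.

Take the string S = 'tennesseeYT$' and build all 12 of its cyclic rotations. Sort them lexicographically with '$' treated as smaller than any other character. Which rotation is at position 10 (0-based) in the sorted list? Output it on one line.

All 12 rotations (rotation i = S[i:]+S[:i]):
  rot[0] = tennesseeYT$
  rot[1] = ennesseeYT$t
  rot[2] = nnesseeYT$te
  rot[3] = nesseeYT$ten
  rot[4] = esseeYT$tenn
  rot[5] = sseeYT$tenne
  rot[6] = seeYT$tennes
  rot[7] = eeYT$tenness
  rot[8] = eYT$tennesse
  rot[9] = YT$tennessee
  rot[10] = T$tennesseeY
  rot[11] = $tennesseeYT
Sorted (with $ < everything):
  sorted[0] = $tennesseeYT
  sorted[1] = T$tennesseeY
  sorted[2] = YT$tennessee
  sorted[3] = eYT$tennesse
  sorted[4] = eeYT$tenness
  sorted[5] = ennesseeYT$t
  sorted[6] = esseeYT$tenn
  sorted[7] = nesseeYT$ten
  sorted[8] = nnesseeYT$te
  sorted[9] = seeYT$tennes
  sorted[10] = sseeYT$tenne
  sorted[11] = tennesseeYT$
sorted[10] = sseeYT$tenne

Answer: sseeYT$tenne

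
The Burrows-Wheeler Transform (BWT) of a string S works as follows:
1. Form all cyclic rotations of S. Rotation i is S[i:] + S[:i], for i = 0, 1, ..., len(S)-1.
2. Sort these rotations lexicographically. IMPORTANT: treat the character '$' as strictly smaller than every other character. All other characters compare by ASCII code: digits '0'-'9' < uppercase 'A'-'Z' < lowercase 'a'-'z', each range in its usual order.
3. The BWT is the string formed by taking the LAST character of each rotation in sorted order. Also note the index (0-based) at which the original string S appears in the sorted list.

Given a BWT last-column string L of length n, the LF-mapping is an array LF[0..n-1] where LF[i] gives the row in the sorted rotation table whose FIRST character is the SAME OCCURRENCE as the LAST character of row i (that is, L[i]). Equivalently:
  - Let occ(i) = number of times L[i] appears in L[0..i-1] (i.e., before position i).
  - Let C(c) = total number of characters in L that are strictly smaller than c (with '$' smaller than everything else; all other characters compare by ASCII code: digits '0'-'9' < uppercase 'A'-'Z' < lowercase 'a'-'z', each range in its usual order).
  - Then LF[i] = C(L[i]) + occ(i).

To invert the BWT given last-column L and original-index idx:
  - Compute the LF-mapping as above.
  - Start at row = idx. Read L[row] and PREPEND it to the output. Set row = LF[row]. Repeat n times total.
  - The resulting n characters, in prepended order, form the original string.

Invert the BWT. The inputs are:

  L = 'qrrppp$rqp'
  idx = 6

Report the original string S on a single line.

Answer: qrpprrppq$

Derivation:
LF mapping: 5 7 8 1 2 3 0 9 6 4
Walk LF starting at row 6, prepending L[row]:
  step 1: row=6, L[6]='$', prepend. Next row=LF[6]=0
  step 2: row=0, L[0]='q', prepend. Next row=LF[0]=5
  step 3: row=5, L[5]='p', prepend. Next row=LF[5]=3
  step 4: row=3, L[3]='p', prepend. Next row=LF[3]=1
  step 5: row=1, L[1]='r', prepend. Next row=LF[1]=7
  step 6: row=7, L[7]='r', prepend. Next row=LF[7]=9
  step 7: row=9, L[9]='p', prepend. Next row=LF[9]=4
  step 8: row=4, L[4]='p', prepend. Next row=LF[4]=2
  step 9: row=2, L[2]='r', prepend. Next row=LF[2]=8
  step 10: row=8, L[8]='q', prepend. Next row=LF[8]=6
Reversed output: qrpprrppq$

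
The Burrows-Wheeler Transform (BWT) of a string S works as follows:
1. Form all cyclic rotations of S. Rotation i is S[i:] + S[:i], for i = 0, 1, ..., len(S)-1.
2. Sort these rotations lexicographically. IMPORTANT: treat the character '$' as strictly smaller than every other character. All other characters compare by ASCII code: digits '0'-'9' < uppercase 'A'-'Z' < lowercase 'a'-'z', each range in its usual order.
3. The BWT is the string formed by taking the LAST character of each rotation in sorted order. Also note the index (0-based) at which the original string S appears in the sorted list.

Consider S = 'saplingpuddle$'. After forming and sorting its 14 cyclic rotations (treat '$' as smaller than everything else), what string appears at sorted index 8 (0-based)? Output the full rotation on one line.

All 14 rotations (rotation i = S[i:]+S[:i]):
  rot[0] = saplingpuddle$
  rot[1] = aplingpuddle$s
  rot[2] = plingpuddle$sa
  rot[3] = lingpuddle$sap
  rot[4] = ingpuddle$sapl
  rot[5] = ngpuddle$sapli
  rot[6] = gpuddle$saplin
  rot[7] = puddle$sapling
  rot[8] = uddle$saplingp
  rot[9] = ddle$saplingpu
  rot[10] = dle$saplingpud
  rot[11] = le$saplingpudd
  rot[12] = e$saplingpuddl
  rot[13] = $saplingpuddle
Sorted (with $ < everything):
  sorted[0] = $saplingpuddle
  sorted[1] = aplingpuddle$s
  sorted[2] = ddle$saplingpu
  sorted[3] = dle$saplingpud
  sorted[4] = e$saplingpuddl
  sorted[5] = gpuddle$saplin
  sorted[6] = ingpuddle$sapl
  sorted[7] = le$saplingpudd
  sorted[8] = lingpuddle$sap
  sorted[9] = ngpuddle$sapli
  sorted[10] = plingpuddle$sa
  sorted[11] = puddle$sapling
  sorted[12] = saplingpuddle$
  sorted[13] = uddle$saplingp
sorted[8] = lingpuddle$sap

Answer: lingpuddle$sap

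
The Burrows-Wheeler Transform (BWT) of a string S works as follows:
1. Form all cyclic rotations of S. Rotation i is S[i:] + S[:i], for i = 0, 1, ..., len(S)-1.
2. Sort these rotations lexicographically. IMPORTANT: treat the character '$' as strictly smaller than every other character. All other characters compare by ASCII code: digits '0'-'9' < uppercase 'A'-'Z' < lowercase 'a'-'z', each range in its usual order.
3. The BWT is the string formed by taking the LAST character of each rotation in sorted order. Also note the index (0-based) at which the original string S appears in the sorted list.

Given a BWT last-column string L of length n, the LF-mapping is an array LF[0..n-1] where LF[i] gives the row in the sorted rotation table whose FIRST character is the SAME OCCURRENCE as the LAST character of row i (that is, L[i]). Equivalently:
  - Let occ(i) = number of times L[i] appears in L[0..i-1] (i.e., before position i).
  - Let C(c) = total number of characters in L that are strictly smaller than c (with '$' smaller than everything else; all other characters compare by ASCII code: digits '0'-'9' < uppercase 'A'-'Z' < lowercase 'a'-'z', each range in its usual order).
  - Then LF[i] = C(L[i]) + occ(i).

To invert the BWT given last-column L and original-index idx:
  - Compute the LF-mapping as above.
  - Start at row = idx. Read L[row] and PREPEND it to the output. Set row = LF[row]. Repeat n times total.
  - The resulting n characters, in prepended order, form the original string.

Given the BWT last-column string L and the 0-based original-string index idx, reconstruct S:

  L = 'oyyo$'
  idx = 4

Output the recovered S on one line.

LF mapping: 1 3 4 2 0
Walk LF starting at row 4, prepending L[row]:
  step 1: row=4, L[4]='$', prepend. Next row=LF[4]=0
  step 2: row=0, L[0]='o', prepend. Next row=LF[0]=1
  step 3: row=1, L[1]='y', prepend. Next row=LF[1]=3
  step 4: row=3, L[3]='o', prepend. Next row=LF[3]=2
  step 5: row=2, L[2]='y', prepend. Next row=LF[2]=4
Reversed output: yoyo$

Answer: yoyo$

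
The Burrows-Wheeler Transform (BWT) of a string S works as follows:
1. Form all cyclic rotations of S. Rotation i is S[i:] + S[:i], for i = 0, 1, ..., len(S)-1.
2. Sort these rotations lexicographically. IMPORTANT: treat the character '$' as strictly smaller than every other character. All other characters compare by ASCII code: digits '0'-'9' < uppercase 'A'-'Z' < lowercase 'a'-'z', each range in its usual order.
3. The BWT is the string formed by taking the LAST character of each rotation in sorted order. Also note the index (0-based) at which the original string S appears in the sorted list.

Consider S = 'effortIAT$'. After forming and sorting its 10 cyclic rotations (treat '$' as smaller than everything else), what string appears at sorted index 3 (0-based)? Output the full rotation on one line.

Answer: T$effortIA

Derivation:
All 10 rotations (rotation i = S[i:]+S[:i]):
  rot[0] = effortIAT$
  rot[1] = ffortIAT$e
  rot[2] = fortIAT$ef
  rot[3] = ortIAT$eff
  rot[4] = rtIAT$effo
  rot[5] = tIAT$effor
  rot[6] = IAT$effort
  rot[7] = AT$effortI
  rot[8] = T$effortIA
  rot[9] = $effortIAT
Sorted (with $ < everything):
  sorted[0] = $effortIAT
  sorted[1] = AT$effortI
  sorted[2] = IAT$effort
  sorted[3] = T$effortIA
  sorted[4] = effortIAT$
  sorted[5] = ffortIAT$e
  sorted[6] = fortIAT$ef
  sorted[7] = ortIAT$eff
  sorted[8] = rtIAT$effo
  sorted[9] = tIAT$effor
sorted[3] = T$effortIA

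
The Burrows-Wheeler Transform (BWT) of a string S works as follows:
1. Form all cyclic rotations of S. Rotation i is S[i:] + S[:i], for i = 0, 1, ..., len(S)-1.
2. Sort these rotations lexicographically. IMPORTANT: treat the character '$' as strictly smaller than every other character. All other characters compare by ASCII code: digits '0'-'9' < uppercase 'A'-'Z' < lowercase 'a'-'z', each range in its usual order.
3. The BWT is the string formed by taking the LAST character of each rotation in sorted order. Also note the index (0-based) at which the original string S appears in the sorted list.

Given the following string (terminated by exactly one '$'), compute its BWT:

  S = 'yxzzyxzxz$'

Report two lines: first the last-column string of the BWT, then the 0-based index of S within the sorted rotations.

Answer: zzyyz$xxzx
5

Derivation:
All 10 rotations (rotation i = S[i:]+S[:i]):
  rot[0] = yxzzyxzxz$
  rot[1] = xzzyxzxz$y
  rot[2] = zzyxzxz$yx
  rot[3] = zyxzxz$yxz
  rot[4] = yxzxz$yxzz
  rot[5] = xzxz$yxzzy
  rot[6] = zxz$yxzzyx
  rot[7] = xz$yxzzyxz
  rot[8] = z$yxzzyxzx
  rot[9] = $yxzzyxzxz
Sorted (with $ < everything):
  sorted[0] = $yxzzyxzxz  (last char: 'z')
  sorted[1] = xz$yxzzyxz  (last char: 'z')
  sorted[2] = xzxz$yxzzy  (last char: 'y')
  sorted[3] = xzzyxzxz$y  (last char: 'y')
  sorted[4] = yxzxz$yxzz  (last char: 'z')
  sorted[5] = yxzzyxzxz$  (last char: '$')
  sorted[6] = z$yxzzyxzx  (last char: 'x')
  sorted[7] = zxz$yxzzyx  (last char: 'x')
  sorted[8] = zyxzxz$yxz  (last char: 'z')
  sorted[9] = zzyxzxz$yx  (last char: 'x')
Last column: zzyyz$xxzx
Original string S is at sorted index 5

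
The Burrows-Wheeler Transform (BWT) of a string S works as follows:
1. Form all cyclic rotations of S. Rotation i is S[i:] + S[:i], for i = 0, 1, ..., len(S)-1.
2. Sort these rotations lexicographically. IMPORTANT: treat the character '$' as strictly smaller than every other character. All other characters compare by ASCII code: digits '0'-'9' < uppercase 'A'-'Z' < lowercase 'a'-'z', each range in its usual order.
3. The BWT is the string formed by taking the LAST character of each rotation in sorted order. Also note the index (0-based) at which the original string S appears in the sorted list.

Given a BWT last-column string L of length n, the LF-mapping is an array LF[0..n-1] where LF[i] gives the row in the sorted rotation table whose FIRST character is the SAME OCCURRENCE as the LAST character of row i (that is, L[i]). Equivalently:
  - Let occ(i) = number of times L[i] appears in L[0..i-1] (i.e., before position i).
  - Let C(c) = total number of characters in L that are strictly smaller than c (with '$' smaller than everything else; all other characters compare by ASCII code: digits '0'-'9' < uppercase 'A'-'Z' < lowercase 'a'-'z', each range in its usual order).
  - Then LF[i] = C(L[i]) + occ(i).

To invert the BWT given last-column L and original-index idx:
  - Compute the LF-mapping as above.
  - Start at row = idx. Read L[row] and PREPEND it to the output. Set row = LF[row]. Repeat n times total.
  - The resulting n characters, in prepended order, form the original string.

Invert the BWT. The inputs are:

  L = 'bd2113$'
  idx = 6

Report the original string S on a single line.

LF mapping: 5 6 3 1 2 4 0
Walk LF starting at row 6, prepending L[row]:
  step 1: row=6, L[6]='$', prepend. Next row=LF[6]=0
  step 2: row=0, L[0]='b', prepend. Next row=LF[0]=5
  step 3: row=5, L[5]='3', prepend. Next row=LF[5]=4
  step 4: row=4, L[4]='1', prepend. Next row=LF[4]=2
  step 5: row=2, L[2]='2', prepend. Next row=LF[2]=3
  step 6: row=3, L[3]='1', prepend. Next row=LF[3]=1
  step 7: row=1, L[1]='d', prepend. Next row=LF[1]=6
Reversed output: d1213b$

Answer: d1213b$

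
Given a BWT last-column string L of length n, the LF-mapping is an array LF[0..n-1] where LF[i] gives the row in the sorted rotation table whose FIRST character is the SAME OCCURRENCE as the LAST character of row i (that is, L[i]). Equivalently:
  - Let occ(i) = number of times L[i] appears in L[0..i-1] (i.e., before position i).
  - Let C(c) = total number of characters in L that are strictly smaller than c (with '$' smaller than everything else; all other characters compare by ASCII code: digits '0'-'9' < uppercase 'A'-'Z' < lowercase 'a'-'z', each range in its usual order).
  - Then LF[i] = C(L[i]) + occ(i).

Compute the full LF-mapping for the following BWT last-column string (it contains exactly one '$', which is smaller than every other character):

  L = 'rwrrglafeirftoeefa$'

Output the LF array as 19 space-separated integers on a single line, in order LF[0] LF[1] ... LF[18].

Char counts: '$':1, 'a':2, 'e':3, 'f':3, 'g':1, 'i':1, 'l':1, 'o':1, 'r':4, 't':1, 'w':1
C (first-col start): C('$')=0, C('a')=1, C('e')=3, C('f')=6, C('g')=9, C('i')=10, C('l')=11, C('o')=12, C('r')=13, C('t')=17, C('w')=18
L[0]='r': occ=0, LF[0]=C('r')+0=13+0=13
L[1]='w': occ=0, LF[1]=C('w')+0=18+0=18
L[2]='r': occ=1, LF[2]=C('r')+1=13+1=14
L[3]='r': occ=2, LF[3]=C('r')+2=13+2=15
L[4]='g': occ=0, LF[4]=C('g')+0=9+0=9
L[5]='l': occ=0, LF[5]=C('l')+0=11+0=11
L[6]='a': occ=0, LF[6]=C('a')+0=1+0=1
L[7]='f': occ=0, LF[7]=C('f')+0=6+0=6
L[8]='e': occ=0, LF[8]=C('e')+0=3+0=3
L[9]='i': occ=0, LF[9]=C('i')+0=10+0=10
L[10]='r': occ=3, LF[10]=C('r')+3=13+3=16
L[11]='f': occ=1, LF[11]=C('f')+1=6+1=7
L[12]='t': occ=0, LF[12]=C('t')+0=17+0=17
L[13]='o': occ=0, LF[13]=C('o')+0=12+0=12
L[14]='e': occ=1, LF[14]=C('e')+1=3+1=4
L[15]='e': occ=2, LF[15]=C('e')+2=3+2=5
L[16]='f': occ=2, LF[16]=C('f')+2=6+2=8
L[17]='a': occ=1, LF[17]=C('a')+1=1+1=2
L[18]='$': occ=0, LF[18]=C('$')+0=0+0=0

Answer: 13 18 14 15 9 11 1 6 3 10 16 7 17 12 4 5 8 2 0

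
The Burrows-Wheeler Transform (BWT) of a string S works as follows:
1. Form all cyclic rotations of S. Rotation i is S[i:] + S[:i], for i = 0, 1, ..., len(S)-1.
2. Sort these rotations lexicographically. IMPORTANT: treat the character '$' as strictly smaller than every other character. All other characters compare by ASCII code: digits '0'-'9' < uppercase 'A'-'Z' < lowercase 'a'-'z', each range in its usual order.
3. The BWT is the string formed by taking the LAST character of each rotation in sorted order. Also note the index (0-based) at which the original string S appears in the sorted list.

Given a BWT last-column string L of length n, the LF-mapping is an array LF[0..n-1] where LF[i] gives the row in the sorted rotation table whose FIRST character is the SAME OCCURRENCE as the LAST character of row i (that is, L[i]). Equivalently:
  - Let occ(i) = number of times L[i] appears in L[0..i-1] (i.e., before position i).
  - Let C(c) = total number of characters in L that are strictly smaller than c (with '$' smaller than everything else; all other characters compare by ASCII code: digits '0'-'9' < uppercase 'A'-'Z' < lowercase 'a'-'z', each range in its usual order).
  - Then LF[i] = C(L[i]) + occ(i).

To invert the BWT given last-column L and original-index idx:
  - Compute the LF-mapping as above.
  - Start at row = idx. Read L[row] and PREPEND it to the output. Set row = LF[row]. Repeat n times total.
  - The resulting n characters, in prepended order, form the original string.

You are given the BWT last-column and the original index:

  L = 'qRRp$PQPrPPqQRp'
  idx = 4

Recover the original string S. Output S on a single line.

Answer: PpPRqprRPRPQQq$

Derivation:
LF mapping: 12 7 8 10 0 1 5 2 14 3 4 13 6 9 11
Walk LF starting at row 4, prepending L[row]:
  step 1: row=4, L[4]='$', prepend. Next row=LF[4]=0
  step 2: row=0, L[0]='q', prepend. Next row=LF[0]=12
  step 3: row=12, L[12]='Q', prepend. Next row=LF[12]=6
  step 4: row=6, L[6]='Q', prepend. Next row=LF[6]=5
  step 5: row=5, L[5]='P', prepend. Next row=LF[5]=1
  step 6: row=1, L[1]='R', prepend. Next row=LF[1]=7
  step 7: row=7, L[7]='P', prepend. Next row=LF[7]=2
  step 8: row=2, L[2]='R', prepend. Next row=LF[2]=8
  step 9: row=8, L[8]='r', prepend. Next row=LF[8]=14
  step 10: row=14, L[14]='p', prepend. Next row=LF[14]=11
  step 11: row=11, L[11]='q', prepend. Next row=LF[11]=13
  step 12: row=13, L[13]='R', prepend. Next row=LF[13]=9
  step 13: row=9, L[9]='P', prepend. Next row=LF[9]=3
  step 14: row=3, L[3]='p', prepend. Next row=LF[3]=10
  step 15: row=10, L[10]='P', prepend. Next row=LF[10]=4
Reversed output: PpPRqprRPRPQQq$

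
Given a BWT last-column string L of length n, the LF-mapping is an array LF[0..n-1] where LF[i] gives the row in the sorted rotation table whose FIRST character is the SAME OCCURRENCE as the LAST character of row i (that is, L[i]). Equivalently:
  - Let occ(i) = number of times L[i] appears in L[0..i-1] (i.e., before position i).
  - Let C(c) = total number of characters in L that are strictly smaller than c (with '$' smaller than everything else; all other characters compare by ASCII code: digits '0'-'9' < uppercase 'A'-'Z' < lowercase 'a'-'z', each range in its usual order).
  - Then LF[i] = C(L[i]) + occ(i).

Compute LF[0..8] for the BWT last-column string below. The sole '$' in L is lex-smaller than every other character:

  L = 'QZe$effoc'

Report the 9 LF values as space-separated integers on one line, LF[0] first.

Answer: 1 2 4 0 5 6 7 8 3

Derivation:
Char counts: '$':1, 'Q':1, 'Z':1, 'c':1, 'e':2, 'f':2, 'o':1
C (first-col start): C('$')=0, C('Q')=1, C('Z')=2, C('c')=3, C('e')=4, C('f')=6, C('o')=8
L[0]='Q': occ=0, LF[0]=C('Q')+0=1+0=1
L[1]='Z': occ=0, LF[1]=C('Z')+0=2+0=2
L[2]='e': occ=0, LF[2]=C('e')+0=4+0=4
L[3]='$': occ=0, LF[3]=C('$')+0=0+0=0
L[4]='e': occ=1, LF[4]=C('e')+1=4+1=5
L[5]='f': occ=0, LF[5]=C('f')+0=6+0=6
L[6]='f': occ=1, LF[6]=C('f')+1=6+1=7
L[7]='o': occ=0, LF[7]=C('o')+0=8+0=8
L[8]='c': occ=0, LF[8]=C('c')+0=3+0=3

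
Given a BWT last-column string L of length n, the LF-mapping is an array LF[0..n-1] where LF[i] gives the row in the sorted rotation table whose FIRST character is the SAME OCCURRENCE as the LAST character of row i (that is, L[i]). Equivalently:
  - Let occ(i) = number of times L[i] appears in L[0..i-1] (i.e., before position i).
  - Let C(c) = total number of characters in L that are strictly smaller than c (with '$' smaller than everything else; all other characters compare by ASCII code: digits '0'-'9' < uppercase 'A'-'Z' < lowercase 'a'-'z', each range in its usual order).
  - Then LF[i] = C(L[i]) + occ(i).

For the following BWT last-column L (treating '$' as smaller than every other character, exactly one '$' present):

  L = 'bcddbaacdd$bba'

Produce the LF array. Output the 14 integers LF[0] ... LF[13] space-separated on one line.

Char counts: '$':1, 'a':3, 'b':4, 'c':2, 'd':4
C (first-col start): C('$')=0, C('a')=1, C('b')=4, C('c')=8, C('d')=10
L[0]='b': occ=0, LF[0]=C('b')+0=4+0=4
L[1]='c': occ=0, LF[1]=C('c')+0=8+0=8
L[2]='d': occ=0, LF[2]=C('d')+0=10+0=10
L[3]='d': occ=1, LF[3]=C('d')+1=10+1=11
L[4]='b': occ=1, LF[4]=C('b')+1=4+1=5
L[5]='a': occ=0, LF[5]=C('a')+0=1+0=1
L[6]='a': occ=1, LF[6]=C('a')+1=1+1=2
L[7]='c': occ=1, LF[7]=C('c')+1=8+1=9
L[8]='d': occ=2, LF[8]=C('d')+2=10+2=12
L[9]='d': occ=3, LF[9]=C('d')+3=10+3=13
L[10]='$': occ=0, LF[10]=C('$')+0=0+0=0
L[11]='b': occ=2, LF[11]=C('b')+2=4+2=6
L[12]='b': occ=3, LF[12]=C('b')+3=4+3=7
L[13]='a': occ=2, LF[13]=C('a')+2=1+2=3

Answer: 4 8 10 11 5 1 2 9 12 13 0 6 7 3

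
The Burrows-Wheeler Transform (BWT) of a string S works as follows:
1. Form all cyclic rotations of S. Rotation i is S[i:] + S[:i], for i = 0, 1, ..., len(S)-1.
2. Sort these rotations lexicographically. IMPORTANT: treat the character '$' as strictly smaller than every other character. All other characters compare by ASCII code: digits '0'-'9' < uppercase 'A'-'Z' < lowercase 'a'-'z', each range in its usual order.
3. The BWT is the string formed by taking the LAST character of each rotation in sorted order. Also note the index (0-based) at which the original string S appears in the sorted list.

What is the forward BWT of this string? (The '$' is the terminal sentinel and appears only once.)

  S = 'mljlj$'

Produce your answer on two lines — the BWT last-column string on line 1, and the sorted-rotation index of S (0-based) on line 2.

Answer: jlljm$
5

Derivation:
All 6 rotations (rotation i = S[i:]+S[:i]):
  rot[0] = mljlj$
  rot[1] = ljlj$m
  rot[2] = jlj$ml
  rot[3] = lj$mlj
  rot[4] = j$mljl
  rot[5] = $mljlj
Sorted (with $ < everything):
  sorted[0] = $mljlj  (last char: 'j')
  sorted[1] = j$mljl  (last char: 'l')
  sorted[2] = jlj$ml  (last char: 'l')
  sorted[3] = lj$mlj  (last char: 'j')
  sorted[4] = ljlj$m  (last char: 'm')
  sorted[5] = mljlj$  (last char: '$')
Last column: jlljm$
Original string S is at sorted index 5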